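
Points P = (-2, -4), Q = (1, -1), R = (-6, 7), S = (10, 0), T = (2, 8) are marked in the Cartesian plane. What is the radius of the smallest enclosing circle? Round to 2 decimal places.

By Welzl's lemma the MEC is supported by two points (diametrically opposite) or three points (on a circumcircle).
The farthest pair is R–S with squared distance 305. The circle on this segment as diameter has centre (2, 3.5) and r² = 305/4 = 76.25.
Check P: distance² to centre = 72.25 ≤ 76.25, so it lies inside.
All remaining points lie in this disk, and no smaller disk contains both endpoints, so this is the minimum enclosing circle.
r = √(76.25) ≈ 8.73.

8.73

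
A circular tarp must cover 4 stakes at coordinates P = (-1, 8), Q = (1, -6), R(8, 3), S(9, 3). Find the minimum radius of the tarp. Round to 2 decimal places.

7.32

The minimum enclosing circle of a finite set is fixed by two of the points (as a diameter) or three (as a circumcircle).
The minimum enclosing circle is determined by three boundary points: P, Q, S.
Their circumcentre is (49/26, 33/26) with r² = 18125/338.
The farthest remaining point R is at distance² 13653/338 ≤ 18125/338.
r = √(18125/338) ≈ 7.32.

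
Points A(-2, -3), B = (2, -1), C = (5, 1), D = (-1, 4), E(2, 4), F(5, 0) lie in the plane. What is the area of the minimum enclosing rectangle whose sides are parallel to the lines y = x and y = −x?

In coordinates u = x + y, v = x − y the rectangle is axis-aligned; the map (x,y)→(u,v) scales areas by 2.
u-values: -5, 1, 6, 3, 6, 5; range = 6 − (-5) = 11.
v-values: 1, 3, 4, -5, -2, 5; range = 5 − (-5) = 10.
Area = (11 × 10) / 2 = 55.

55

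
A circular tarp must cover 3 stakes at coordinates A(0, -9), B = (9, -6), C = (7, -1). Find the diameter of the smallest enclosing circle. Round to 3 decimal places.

Side lengths²: AB² = 90, AC² = 113, BC² = 29.
Since AC² = 113 < 90 + 29 = 119, the triangle is acute, so the smallest enclosing circle is the circumcircle.
Circumcentre = (127/34, -177/34), r² = 16385/578.
Diameter = 2r = 2√(16385/578) ≈ 10.649.

10.649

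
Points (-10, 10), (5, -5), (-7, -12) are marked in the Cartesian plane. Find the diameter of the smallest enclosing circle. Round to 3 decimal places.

Call the three points A, B, C in the order given.
Side lengths²: AB² = 450, AC² = 493, BC² = 193.
Since AC² = 493 < 450 + 193 = 643, the triangle is acute, so the smallest enclosing circle is the circumcircle.
Circumcentre = (-213/38, -23/38), r² = 95149/722.
Diameter = 2r = 2√(95149/722) ≈ 22.960.

22.960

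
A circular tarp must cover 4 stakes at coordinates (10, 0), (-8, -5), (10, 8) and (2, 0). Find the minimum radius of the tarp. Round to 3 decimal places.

A smallest enclosing disk is always determined by at most three of the input points on its boundary.
The farthest pair is (-8, -5)–(10, 8) with squared distance 493. The circle on this segment as diameter has centre (1, 1.5) and r² = 493/4 = 123.25.
Check (10, 0): distance² to centre = 83.25 ≤ 123.25, so it lies inside.
All remaining points lie in this disk, and no smaller disk contains both endpoints, so this is the minimum enclosing circle.
r = √(123.25) ≈ 11.102.

11.102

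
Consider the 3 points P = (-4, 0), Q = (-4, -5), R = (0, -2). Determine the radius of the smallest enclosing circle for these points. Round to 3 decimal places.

Side lengths²: PQ² = 25, PR² = 20, QR² = 25.
Since QR² = 25 < 25 + 20 = 45, the triangle is acute, so the smallest enclosing circle is the circumcircle.
Circumcentre = (-2.75, -2.5), r² = 7.8125.
r = √(7.8125) ≈ 2.795.

2.795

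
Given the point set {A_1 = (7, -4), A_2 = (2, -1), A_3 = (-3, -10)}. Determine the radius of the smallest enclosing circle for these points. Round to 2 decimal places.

Side lengths²: A_1A_2² = 34, A_1A_3² = 136, A_2A_3² = 106.
Since A_1A_3² = 136 < 106 + 34 = 140, the triangle is acute, so the smallest enclosing circle is the circumcircle.
Circumcentre = (1.9, -41/6), r² = 15317/450.
r = √(15317/450) ≈ 5.83.

5.83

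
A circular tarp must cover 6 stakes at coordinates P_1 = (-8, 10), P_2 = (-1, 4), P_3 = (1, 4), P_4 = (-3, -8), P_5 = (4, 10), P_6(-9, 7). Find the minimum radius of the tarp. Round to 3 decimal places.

By Welzl's lemma the MEC is supported by two points (diametrically opposite) or three points (on a circumcircle).
The minimum enclosing circle is determined by three boundary points: P_1, P_4, P_5.
Their circumcentre is (-2, 71/36) with r² = 130177/1296.
The farthest remaining point P_6 is at distance² 96265/1296 ≤ 130177/1296.
r = √(130177/1296) ≈ 10.022.

10.022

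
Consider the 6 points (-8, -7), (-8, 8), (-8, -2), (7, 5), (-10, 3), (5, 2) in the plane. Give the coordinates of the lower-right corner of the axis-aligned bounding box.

(7, -7)

x-range [-10, 7], y-range [-7, 8].
The lower-right corner is (7, -7).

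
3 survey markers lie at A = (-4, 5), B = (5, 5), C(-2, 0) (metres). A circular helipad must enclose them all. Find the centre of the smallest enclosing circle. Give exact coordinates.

(0.5, 3.9)

Side lengths²: AB² = 81, AC² = 29, BC² = 74.
Since AB² = 81 < 74 + 29 = 103, the triangle is acute, so the smallest enclosing circle is the circumcircle.
Circumcentre = (0.5, 3.9), r² = 21.46.
Centre = (0.5, 3.9).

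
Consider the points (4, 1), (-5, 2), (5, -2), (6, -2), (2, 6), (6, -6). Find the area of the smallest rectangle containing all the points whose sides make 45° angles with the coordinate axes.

In coordinates u = x + y, v = x − y the rectangle is axis-aligned; the map (x,y)→(u,v) scales areas by 2.
u-values: 5, -3, 3, 4, 8, 0; range = 8 − (-3) = 11.
v-values: 3, -7, 7, 8, -4, 12; range = 12 − (-7) = 19.
Area = (11 × 19) / 2 = 104.5.

104.5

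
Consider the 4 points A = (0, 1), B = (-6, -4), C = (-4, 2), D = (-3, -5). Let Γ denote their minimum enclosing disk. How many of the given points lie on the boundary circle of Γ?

The farthest pair is A–B with squared distance 61. The circle on this segment as diameter has centre (-3, -1.5) and r² = 61/4 = 15.25.
Check C: distance² to centre = 13.25 ≤ 15.25, so it lies inside.
All remaining points lie in this disk, and no smaller disk contains both endpoints, so this is the minimum enclosing circle.
The points at distance exactly r from the centre are A, B — 2 points.

2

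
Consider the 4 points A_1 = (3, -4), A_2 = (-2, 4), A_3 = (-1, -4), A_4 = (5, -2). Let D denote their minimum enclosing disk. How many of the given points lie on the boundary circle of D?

3

By Welzl's lemma the MEC is supported by two points (diametrically opposite) or three points (on a circumcircle).
The minimum enclosing circle is determined by three boundary points: A_1, A_2, A_4.
Their circumcentre is (21/26, 5/26) with r² = 7565/338.
The farthest remaining point A_3 is at distance² 7045/338 ≤ 7565/338.
The points at distance exactly r from the centre are A_1, A_2, A_4 — 3 points.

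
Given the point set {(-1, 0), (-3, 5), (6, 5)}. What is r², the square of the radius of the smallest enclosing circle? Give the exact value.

Call the three points A, B, C in the order given.
Side lengths²: AB² = 29, AC² = 74, BC² = 81.
Since BC² = 81 < 74 + 29 = 103, the triangle is acute, so the smallest enclosing circle is the circumcircle.
Circumcentre = (1.5, 3.9), r² = 21.46.

21.46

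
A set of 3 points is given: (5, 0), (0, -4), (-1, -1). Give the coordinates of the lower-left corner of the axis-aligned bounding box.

x-range [-1, 5], y-range [-4, 0].
The lower-left corner is (-1, -4).

(-1, -4)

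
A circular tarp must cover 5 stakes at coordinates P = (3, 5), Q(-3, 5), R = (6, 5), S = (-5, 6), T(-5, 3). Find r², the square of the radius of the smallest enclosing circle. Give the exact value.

7625/242

A smallest enclosing disk is always determined by at most three of the input points on its boundary.
The minimum enclosing circle is determined by three boundary points: R, S, T.
Their circumcentre is (9/22, 4.5) with r² = 7625/242.
The farthest remaining point Q is at distance² 2873/242 ≤ 7625/242.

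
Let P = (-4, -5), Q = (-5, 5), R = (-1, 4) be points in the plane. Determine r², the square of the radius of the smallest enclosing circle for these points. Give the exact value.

8585/338

Side lengths²: PQ² = 101, PR² = 90, QR² = 17.
Since PQ² = 101 < 90 + 17 = 107, the triangle is acute, so the smallest enclosing circle is the circumcircle.
Circumcentre = (-107/26, 1/26), r² = 8585/338.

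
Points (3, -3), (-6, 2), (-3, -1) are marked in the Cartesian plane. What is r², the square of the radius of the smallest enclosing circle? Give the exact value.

26.5

Call the three points A, B, C in the order given.
Side lengths²: AB² = 106, AC² = 40, BC² = 18.
Since AB² = 106 ≥ 40 + 18 = 58, the angle opposite AB is not acute, so the smallest enclosing circle has AB as diameter.
Centre = midpoint of AB = (-1.5, -0.5), r² = 106/4 = 26.5.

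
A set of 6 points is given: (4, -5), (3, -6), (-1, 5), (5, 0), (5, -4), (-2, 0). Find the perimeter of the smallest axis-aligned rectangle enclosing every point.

36

Width = max x − min x = 5 − (-2) = 7.
Height = max y − min y = 5 − (-6) = 11.
Perimeter = 2(7 + 11) = 36.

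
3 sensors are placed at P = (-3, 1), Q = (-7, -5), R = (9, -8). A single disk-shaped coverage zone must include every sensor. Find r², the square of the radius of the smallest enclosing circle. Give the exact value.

Side lengths²: PQ² = 52, PR² = 225, QR² = 265.
Since QR² = 265 < 225 + 52 = 277, the triangle is acute, so the smallest enclosing circle is the circumcircle.
Circumcentre = (13/12, -109/18), r² = 86125/1296.

86125/1296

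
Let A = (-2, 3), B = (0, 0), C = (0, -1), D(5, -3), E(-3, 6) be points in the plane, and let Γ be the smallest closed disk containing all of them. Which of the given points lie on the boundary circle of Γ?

By Welzl's lemma the MEC is supported by two points (diametrically opposite) or three points (on a circumcircle).
The farthest pair is D–E with squared distance 145. The circle on this segment as diameter has centre (1, 1.5) and r² = 145/4 = 36.25.
Check A: distance² to centre = 11.25 ≤ 36.25, so it lies inside.
All remaining points lie in this disk, and no smaller disk contains both endpoints, so this is the minimum enclosing circle.
The points at distance exactly r from the centre are D, E — 2 points.

D, E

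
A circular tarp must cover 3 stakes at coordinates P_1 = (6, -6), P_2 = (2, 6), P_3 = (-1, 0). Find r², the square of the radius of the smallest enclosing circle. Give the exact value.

40

Side lengths²: P_1P_2² = 160, P_1P_3² = 85, P_2P_3² = 45.
Since P_1P_2² = 160 ≥ 85 + 45 = 130, the angle opposite P_1P_2 is not acute, so the smallest enclosing circle has P_1P_2 as diameter.
Centre = midpoint of P_1P_2 = (4, 0), r² = 160/4 = 40.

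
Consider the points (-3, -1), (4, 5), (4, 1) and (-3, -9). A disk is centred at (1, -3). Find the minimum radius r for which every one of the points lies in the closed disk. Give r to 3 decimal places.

8.544

The required radius is the distance from (1, -3) to the farthest point.
Squared distances: 20, 73, 25, 52.
Maximum is 73, attained at (4, 5).
r = √73 ≈ 8.544.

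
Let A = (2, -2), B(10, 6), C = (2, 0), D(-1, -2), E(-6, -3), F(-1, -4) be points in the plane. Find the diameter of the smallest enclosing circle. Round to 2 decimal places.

The minimum enclosing circle of a finite set is fixed by two of the points (as a diameter) or three (as a circumcircle).
The farthest pair is B–E with squared distance 337. The circle on this segment as diameter has centre (2, 1.5) and r² = 337/4 = 84.25.
Check A: distance² to centre = 12.25 ≤ 84.25, so it lies inside.
All remaining points lie in this disk, and no smaller disk contains both endpoints, so this is the minimum enclosing circle.
Diameter = 2r = 2√(84.25) ≈ 18.36.

18.36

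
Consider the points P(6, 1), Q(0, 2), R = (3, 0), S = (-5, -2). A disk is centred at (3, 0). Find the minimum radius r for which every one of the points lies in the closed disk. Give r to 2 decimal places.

8.25

The required radius is the distance from (3, 0) to the farthest point.
Squared distances: 10, 13, 0, 68.
Maximum is 68, attained at S.
r = √68 ≈ 8.25.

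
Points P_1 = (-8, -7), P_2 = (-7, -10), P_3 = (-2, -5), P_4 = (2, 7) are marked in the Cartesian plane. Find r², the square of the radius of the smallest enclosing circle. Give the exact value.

92.5

The minimum enclosing circle of a finite set is fixed by two of the points (as a diameter) or three (as a circumcircle).
The farthest pair is P_2–P_4 with squared distance 370. The circle on this segment as diameter has centre (-2.5, -1.5) and r² = 370/4 = 92.5.
Check P_1: distance² to centre = 60.5 ≤ 92.5, so it lies inside.
All remaining points lie in this disk, and no smaller disk contains both endpoints, so this is the minimum enclosing circle.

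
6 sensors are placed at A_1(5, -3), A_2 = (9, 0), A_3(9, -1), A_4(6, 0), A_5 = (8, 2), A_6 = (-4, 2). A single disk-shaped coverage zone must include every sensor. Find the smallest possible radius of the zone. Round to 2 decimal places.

6.67

The minimum enclosing circle of a finite set is fixed by two of the points (as a diameter) or three (as a circumcircle).
The farthest pair is A_3–A_6 with squared distance 178. The circle on this segment as diameter has centre (2.5, 0.5) and r² = 178/4 = 44.5.
Check A_1: distance² to centre = 18.5 ≤ 44.5, so it lies inside.
All remaining points lie in this disk, and no smaller disk contains both endpoints, so this is the minimum enclosing circle.
r = √(44.5) ≈ 6.67.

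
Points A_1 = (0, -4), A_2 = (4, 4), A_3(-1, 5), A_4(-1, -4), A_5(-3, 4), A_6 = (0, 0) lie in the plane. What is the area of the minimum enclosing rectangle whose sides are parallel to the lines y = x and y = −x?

71.5

In coordinates u = x + y, v = x − y the rectangle is axis-aligned; the map (x,y)→(u,v) scales areas by 2.
u-values: -4, 8, 4, -5, 1, 0; range = 8 − (-5) = 13.
v-values: 4, 0, -6, 3, -7, 0; range = 4 − (-7) = 11.
Area = (13 × 11) / 2 = 71.5.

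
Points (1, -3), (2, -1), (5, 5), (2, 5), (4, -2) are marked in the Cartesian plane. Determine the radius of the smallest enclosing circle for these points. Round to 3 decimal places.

4.472

The minimum enclosing circle of a finite set is fixed by two of the points (as a diameter) or three (as a circumcircle).
The farthest pair is (1, -3)–(5, 5) with squared distance 80. The circle on this segment as diameter has centre (3, 1) and r² = 80/4 = 20.
Check (2, -1): distance² to centre = 5 ≤ 20, so it lies inside.
All remaining points lie in this disk, and no smaller disk contains both endpoints, so this is the minimum enclosing circle.
r = √20 ≈ 4.472.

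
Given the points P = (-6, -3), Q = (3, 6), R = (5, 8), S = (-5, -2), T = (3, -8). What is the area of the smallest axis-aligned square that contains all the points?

256

The bounding box has width 11 and height 16.
An axis-aligned square enclosing the set must have side ≥ max(width, height).
So the minimum side is max(11, 16) = 16.
Area = 16² = 256.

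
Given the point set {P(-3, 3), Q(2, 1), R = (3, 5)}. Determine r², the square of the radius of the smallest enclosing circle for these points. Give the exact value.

Side lengths²: PQ² = 29, PR² = 40, QR² = 17.
Since PR² = 40 < 29 + 17 = 46, the triangle is acute, so the smallest enclosing circle is the circumcircle.
Circumcentre = (3/22, 79/22), r² = 2465/242.

2465/242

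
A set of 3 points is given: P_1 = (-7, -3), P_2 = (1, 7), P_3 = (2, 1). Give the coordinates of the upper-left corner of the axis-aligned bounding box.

(-7, 7)

x-range [-7, 2], y-range [-3, 7].
The upper-left corner is (-7, 7).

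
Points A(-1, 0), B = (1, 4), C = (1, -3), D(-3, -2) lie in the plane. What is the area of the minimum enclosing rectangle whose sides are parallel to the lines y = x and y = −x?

In coordinates u = x + y, v = x − y the rectangle is axis-aligned; the map (x,y)→(u,v) scales areas by 2.
u-values: -1, 5, -2, -5; range = 5 − (-5) = 10.
v-values: -1, -3, 4, -1; range = 4 − (-3) = 7.
Area = (10 × 7) / 2 = 35.

35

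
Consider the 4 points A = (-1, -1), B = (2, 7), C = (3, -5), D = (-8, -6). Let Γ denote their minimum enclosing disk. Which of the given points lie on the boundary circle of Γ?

The farthest pair is B–D with squared distance 269. The circle on this segment as diameter has centre (-3, 0.5) and r² = 269/4 = 67.25.
Check A: distance² to centre = 6.25 ≤ 67.25, so it lies inside.
All remaining points lie in this disk, and no smaller disk contains both endpoints, so this is the minimum enclosing circle.
The points at distance exactly r from the centre are B, D — 2 points.

B, D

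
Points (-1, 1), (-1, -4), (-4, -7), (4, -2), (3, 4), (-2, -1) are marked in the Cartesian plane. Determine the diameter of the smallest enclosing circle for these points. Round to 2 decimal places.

A smallest enclosing disk is always determined by at most three of the input points on its boundary.
The farthest pair is (-4, -7)–(3, 4) with squared distance 170. The circle on this segment as diameter has centre (-0.5, -1.5) and r² = 170/4 = 42.5.
Check (-1, 1): distance² to centre = 6.5 ≤ 42.5, so it lies inside.
All remaining points lie in this disk, and no smaller disk contains both endpoints, so this is the minimum enclosing circle.
Diameter = 2r = 2√(42.5) ≈ 13.04.

13.04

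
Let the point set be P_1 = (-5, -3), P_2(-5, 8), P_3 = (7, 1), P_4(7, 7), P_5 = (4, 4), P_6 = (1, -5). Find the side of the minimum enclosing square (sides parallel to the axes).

13

The bounding box has width 12 and height 13.
An axis-aligned square enclosing the set must have side ≥ max(width, height).
So the minimum side is max(12, 13) = 13.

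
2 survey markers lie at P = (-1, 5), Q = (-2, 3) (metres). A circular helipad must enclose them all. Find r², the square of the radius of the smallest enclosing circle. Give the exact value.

1.25

The smallest circle enclosing two points has them as diameter endpoints.
Centre = midpoint = (-1.5, 4); r² = |PQ|²/4 = 5/4 = 1.25.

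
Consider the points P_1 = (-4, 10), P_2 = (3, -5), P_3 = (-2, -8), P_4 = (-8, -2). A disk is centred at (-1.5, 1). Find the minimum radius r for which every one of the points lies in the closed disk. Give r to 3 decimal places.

9.341

The required radius is the distance from (-1.5, 1) to the farthest point.
Squared distances: 87.25, 56.25, 81.25, 51.25.
Maximum is 87.25, attained at P_1.
r = √(87.25) ≈ 9.341.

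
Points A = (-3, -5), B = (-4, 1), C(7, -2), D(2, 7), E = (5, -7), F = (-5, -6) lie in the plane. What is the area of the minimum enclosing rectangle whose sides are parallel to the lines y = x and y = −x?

In coordinates u = x + y, v = x − y the rectangle is axis-aligned; the map (x,y)→(u,v) scales areas by 2.
u-values: -8, -3, 5, 9, -2, -11; range = 9 − (-11) = 20.
v-values: 2, -5, 9, -5, 12, 1; range = 12 − (-5) = 17.
Area = (20 × 17) / 2 = 170.

170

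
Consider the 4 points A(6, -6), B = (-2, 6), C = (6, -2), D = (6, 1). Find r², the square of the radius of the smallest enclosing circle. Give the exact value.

52

A smallest enclosing disk is always determined by at most three of the input points on its boundary.
The farthest pair is A–B with squared distance 208. The circle on this segment as diameter has centre (2, 0) and r² = 208/4 = 52.
Check C: distance² to centre = 20 ≤ 52, so it lies inside.
All remaining points lie in this disk, and no smaller disk contains both endpoints, so this is the minimum enclosing circle.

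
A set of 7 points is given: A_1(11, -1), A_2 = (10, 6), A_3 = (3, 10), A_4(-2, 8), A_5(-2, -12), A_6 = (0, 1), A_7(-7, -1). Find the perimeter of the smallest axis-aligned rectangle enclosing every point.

80

Width = max x − min x = 11 − (-7) = 18.
Height = max y − min y = 10 − (-12) = 22.
Perimeter = 2(18 + 22) = 80.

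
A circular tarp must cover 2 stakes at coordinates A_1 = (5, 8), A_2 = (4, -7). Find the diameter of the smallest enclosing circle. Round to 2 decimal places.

15.03

The smallest circle enclosing two points has them as diameter endpoints.
Centre = midpoint = (4.5, 0.5); r² = |A_1A_2|²/4 = 226/4 = 56.5.
Diameter = 2r = 2√(56.5) ≈ 15.03.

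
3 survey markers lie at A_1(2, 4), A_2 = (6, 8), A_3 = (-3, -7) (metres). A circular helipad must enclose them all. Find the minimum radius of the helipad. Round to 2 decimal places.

Side lengths²: A_1A_2² = 32, A_1A_3² = 146, A_2A_3² = 306.
Since A_2A_3² = 306 ≥ 146 + 32 = 178, the angle opposite A_2A_3 is not acute, so the smallest enclosing circle has A_2A_3 as diameter.
Centre = midpoint of A_2A_3 = (1.5, 0.5), r² = 306/4 = 76.5.
r = √(76.5) ≈ 8.75.

8.75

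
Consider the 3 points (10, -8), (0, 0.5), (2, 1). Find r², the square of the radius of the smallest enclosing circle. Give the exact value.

43.0625

Call the three points A, B, C in the order given.
Side lengths²: AB² = 172.25, AC² = 145, BC² = 4.25.
Since AB² = 172.25 ≥ 145 + 4.25 = 149.25, the angle opposite AB is not acute, so the smallest enclosing circle has AB as diameter.
Centre = midpoint of AB = (5, -3.75), r² = 172.25/4 = 43.0625.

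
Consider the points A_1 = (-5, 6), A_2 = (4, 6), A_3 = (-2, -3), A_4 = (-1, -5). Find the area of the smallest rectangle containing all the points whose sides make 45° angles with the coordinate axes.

120

In coordinates u = x + y, v = x − y the rectangle is axis-aligned; the map (x,y)→(u,v) scales areas by 2.
u-values: 1, 10, -5, -6; range = 10 − (-6) = 16.
v-values: -11, -2, 1, 4; range = 4 − (-11) = 15.
Area = (16 × 15) / 2 = 120.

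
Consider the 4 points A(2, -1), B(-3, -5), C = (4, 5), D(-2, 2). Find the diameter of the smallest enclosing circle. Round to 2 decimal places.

The farthest pair is B–C with squared distance 149. The circle on this segment as diameter has centre (0.5, 0) and r² = 149/4 = 37.25.
Check A: distance² to centre = 3.25 ≤ 37.25, so it lies inside.
All remaining points lie in this disk, and no smaller disk contains both endpoints, so this is the minimum enclosing circle.
Diameter = 2r = 2√(37.25) ≈ 12.21.

12.21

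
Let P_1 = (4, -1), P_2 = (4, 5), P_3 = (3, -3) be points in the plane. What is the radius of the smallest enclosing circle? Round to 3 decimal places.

Side lengths²: P_1P_2² = 36, P_1P_3² = 5, P_2P_3² = 65.
Since P_2P_3² = 65 ≥ 36 + 5 = 41, the angle opposite P_2P_3 is not acute, so the smallest enclosing circle has P_2P_3 as diameter.
Centre = midpoint of P_2P_3 = (3.5, 1), r² = 65/4 = 16.25.
r = √(16.25) ≈ 4.031.

4.031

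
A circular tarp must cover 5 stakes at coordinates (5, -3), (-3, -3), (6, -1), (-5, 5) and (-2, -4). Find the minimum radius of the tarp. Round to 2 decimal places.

6.40

By Welzl's lemma the MEC is supported by two points (diametrically opposite) or three points (on a circumcircle).
The farthest pair is (5, -3)–(-5, 5) with squared distance 164. The circle on this segment as diameter has centre (0, 1) and r² = 164/4 = 41.
Check (-3, -3): distance² to centre = 25 ≤ 41, so it lies inside.
All remaining points lie in this disk, and no smaller disk contains both endpoints, so this is the minimum enclosing circle.
r = √41 ≈ 6.40.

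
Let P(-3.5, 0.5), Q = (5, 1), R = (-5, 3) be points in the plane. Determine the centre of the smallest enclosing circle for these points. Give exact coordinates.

(0, 2)

Side lengths²: PQ² = 72.5, PR² = 8.5, QR² = 104.
Since QR² = 104 ≥ 72.5 + 8.5 = 81, the angle opposite QR is not acute, so the smallest enclosing circle has QR as diameter.
Centre = midpoint of QR = (0, 2), r² = 104/4 = 26.
Centre = (0, 2).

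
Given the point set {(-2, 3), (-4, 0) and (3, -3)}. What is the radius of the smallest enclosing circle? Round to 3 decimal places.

3.972

Call the three points A, B, C in the order given.
Side lengths²: AB² = 13, AC² = 61, BC² = 58.
Since AC² = 61 < 58 + 13 = 71, the triangle is acute, so the smallest enclosing circle is the circumcircle.
Circumcentre = (-1/18, -25/54), r² = 22997/1458.
r = √(22997/1458) ≈ 3.972.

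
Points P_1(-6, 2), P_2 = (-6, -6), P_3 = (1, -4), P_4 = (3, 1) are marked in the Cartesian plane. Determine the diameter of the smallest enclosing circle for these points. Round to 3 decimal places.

The minimum enclosing circle is determined by three boundary points: P_1, P_2, P_4.
Their circumcentre is (-17/9, -2) with r² = 2665/81.
The farthest remaining point P_3 is at distance² 1000/81 ≤ 2665/81.
Diameter = 2r = 2√(2665/81) ≈ 11.472.

11.472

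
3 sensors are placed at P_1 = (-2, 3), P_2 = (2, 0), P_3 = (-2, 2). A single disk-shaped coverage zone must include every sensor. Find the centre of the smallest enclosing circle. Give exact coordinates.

Side lengths²: P_1P_2² = 25, P_1P_3² = 1, P_2P_3² = 20.
Since P_1P_2² = 25 ≥ 20 + 1 = 21, the angle opposite P_1P_2 is not acute, so the smallest enclosing circle has P_1P_2 as diameter.
Centre = midpoint of P_1P_2 = (0, 1.5), r² = 25/4 = 6.25.
Centre = (0, 1.5).

(0, 1.5)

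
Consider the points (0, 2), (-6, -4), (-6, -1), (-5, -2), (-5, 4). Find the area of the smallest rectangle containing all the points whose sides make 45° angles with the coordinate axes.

42

In coordinates u = x + y, v = x − y the rectangle is axis-aligned; the map (x,y)→(u,v) scales areas by 2.
u-values: 2, -10, -7, -7, -1; range = 2 − (-10) = 12.
v-values: -2, -2, -5, -3, -9; range = -2 − (-9) = 7.
Area = (12 × 7) / 2 = 42.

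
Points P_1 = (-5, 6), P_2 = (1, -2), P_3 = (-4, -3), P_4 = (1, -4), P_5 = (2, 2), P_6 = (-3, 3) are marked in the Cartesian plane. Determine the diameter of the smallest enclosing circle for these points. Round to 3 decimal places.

The farthest pair is P_1–P_4 with squared distance 136. The circle on this segment as diameter has centre (-2, 1) and r² = 136/4 = 34.
Check P_2: distance² to centre = 18 ≤ 34, so it lies inside.
All remaining points lie in this disk, and no smaller disk contains both endpoints, so this is the minimum enclosing circle.
Diameter = 2r = 2√34 ≈ 11.662.

11.662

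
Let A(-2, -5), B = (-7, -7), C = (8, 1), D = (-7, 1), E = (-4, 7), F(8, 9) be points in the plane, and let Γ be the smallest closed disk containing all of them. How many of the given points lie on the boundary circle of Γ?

2

By Welzl's lemma the MEC is supported by two points (diametrically opposite) or three points (on a circumcircle).
The farthest pair is B–F with squared distance 481. The circle on this segment as diameter has centre (0.5, 1) and r² = 481/4 = 120.25.
Check A: distance² to centre = 42.25 ≤ 120.25, so it lies inside.
All remaining points lie in this disk, and no smaller disk contains both endpoints, so this is the minimum enclosing circle.
The points at distance exactly r from the centre are B, F — 2 points.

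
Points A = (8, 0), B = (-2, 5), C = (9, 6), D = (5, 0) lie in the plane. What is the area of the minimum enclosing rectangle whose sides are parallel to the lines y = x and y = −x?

90

In coordinates u = x + y, v = x − y the rectangle is axis-aligned; the map (x,y)→(u,v) scales areas by 2.
u-values: 8, 3, 15, 5; range = 15 − 3 = 12.
v-values: 8, -7, 3, 5; range = 8 − (-7) = 15.
Area = (12 × 15) / 2 = 90.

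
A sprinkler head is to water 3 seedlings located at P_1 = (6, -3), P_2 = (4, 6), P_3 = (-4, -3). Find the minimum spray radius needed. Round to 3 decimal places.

Side lengths²: P_1P_2² = 85, P_1P_3² = 100, P_2P_3² = 145.
Since P_2P_3² = 145 < 100 + 85 = 185, the triangle is acute, so the smallest enclosing circle is the circumcircle.
Circumcentre = (1, 11/18), r² = 12325/324.
r = √(12325/324) ≈ 6.168.

6.168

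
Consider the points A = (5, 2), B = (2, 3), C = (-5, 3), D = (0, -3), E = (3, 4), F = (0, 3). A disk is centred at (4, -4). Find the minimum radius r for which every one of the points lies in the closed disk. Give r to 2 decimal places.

The required radius is the distance from (4, -4) to the farthest point.
Squared distances: 37, 53, 130, 17, 65, 65.
Maximum is 130, attained at C.
r = √130 ≈ 11.40.

11.40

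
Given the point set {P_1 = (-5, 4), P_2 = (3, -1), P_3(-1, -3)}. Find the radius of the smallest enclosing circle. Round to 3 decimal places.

Side lengths²: P_1P_2² = 89, P_1P_3² = 65, P_2P_3² = 20.
Since P_1P_2² = 89 ≥ 65 + 20 = 85, the angle opposite P_1P_2 is not acute, so the smallest enclosing circle has P_1P_2 as diameter.
Centre = midpoint of P_1P_2 = (-1, 1.5), r² = 89/4 = 22.25.
r = √(22.25) ≈ 4.717.

4.717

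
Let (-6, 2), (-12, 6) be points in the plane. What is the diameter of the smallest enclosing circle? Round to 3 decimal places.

The smallest circle enclosing two points has them as diameter endpoints.
Centre = midpoint = (-9, 4); r² = |(-6, 2)−(-12, 6)|²/4 = 52/4 = 13.
Diameter = 2r = 2√13 ≈ 7.211.

7.211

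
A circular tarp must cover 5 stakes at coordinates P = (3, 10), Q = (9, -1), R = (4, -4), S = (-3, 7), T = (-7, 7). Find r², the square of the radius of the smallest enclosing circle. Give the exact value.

The farthest pair is Q–T with squared distance 320. The circle on this segment as diameter has centre (1, 3) and r² = 320/4 = 80.
Check P: distance² to centre = 53 ≤ 80, so it lies inside.
All remaining points lie in this disk, and no smaller disk contains both endpoints, so this is the minimum enclosing circle.

80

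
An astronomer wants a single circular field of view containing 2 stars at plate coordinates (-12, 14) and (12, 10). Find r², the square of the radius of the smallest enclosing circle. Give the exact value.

The smallest circle enclosing two points has them as diameter endpoints.
Centre = midpoint = (0, 12); r² = |(-12, 14)−(12, 10)|²/4 = 592/4 = 148.

148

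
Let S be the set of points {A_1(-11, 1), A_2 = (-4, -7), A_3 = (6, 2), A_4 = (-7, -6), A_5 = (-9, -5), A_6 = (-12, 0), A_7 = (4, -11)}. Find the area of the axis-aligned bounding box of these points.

234

x ranges over [-12, 6], width 18.
y ranges over [-11, 2], height 13.
Area = 18 × 13 = 234.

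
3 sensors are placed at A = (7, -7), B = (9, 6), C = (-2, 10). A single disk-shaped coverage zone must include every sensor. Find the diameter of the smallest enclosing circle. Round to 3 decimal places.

Side lengths²: AB² = 173, AC² = 370, BC² = 137.
Since AC² = 370 ≥ 173 + 137 = 310, the angle opposite AC is not acute, so the smallest enclosing circle has AC as diameter.
Centre = midpoint of AC = (2.5, 1.5), r² = 370/4 = 92.5.
Diameter = 2r = 2√(92.5) ≈ 19.235.

19.235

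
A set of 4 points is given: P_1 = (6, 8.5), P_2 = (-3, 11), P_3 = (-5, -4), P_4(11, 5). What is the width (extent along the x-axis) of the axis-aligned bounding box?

max x = 11, min x = -5, so width = 16.

16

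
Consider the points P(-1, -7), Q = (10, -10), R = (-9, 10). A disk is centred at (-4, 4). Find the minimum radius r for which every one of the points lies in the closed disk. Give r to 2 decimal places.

19.80

The required radius is the distance from (-4, 4) to the farthest point.
Squared distances: 130, 392, 61.
Maximum is 392, attained at Q.
r = √392 ≈ 19.80.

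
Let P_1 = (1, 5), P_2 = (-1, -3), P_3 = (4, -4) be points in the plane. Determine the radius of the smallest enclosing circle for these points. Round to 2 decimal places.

Side lengths²: P_1P_2² = 68, P_1P_3² = 90, P_2P_3² = 26.
Since P_1P_3² = 90 < 68 + 26 = 94, the triangle is acute, so the smallest enclosing circle is the circumcircle.
Circumcentre = (16/7, 3/7), r² = 1105/49.
r = √(1105/49) ≈ 4.75.

4.75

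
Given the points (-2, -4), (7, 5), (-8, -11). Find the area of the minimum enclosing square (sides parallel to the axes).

The bounding box has width 15 and height 16.
An axis-aligned square enclosing the set must have side ≥ max(width, height).
So the minimum side is max(15, 16) = 16.
Area = 16² = 256.

256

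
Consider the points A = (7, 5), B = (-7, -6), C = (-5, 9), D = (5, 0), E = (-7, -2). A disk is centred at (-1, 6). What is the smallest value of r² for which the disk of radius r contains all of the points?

180

The required radius is the distance from (-1, 6) to the farthest point.
Squared distances: 65, 180, 25, 72, 100.
Maximum is 180, attained at B.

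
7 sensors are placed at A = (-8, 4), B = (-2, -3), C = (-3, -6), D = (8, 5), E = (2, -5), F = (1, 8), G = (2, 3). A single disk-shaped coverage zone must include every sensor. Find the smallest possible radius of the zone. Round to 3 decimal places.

8.449

A smallest enclosing disk is always determined by at most three of the input points on its boundary.
The minimum enclosing circle is determined by three boundary points: A, C, D.
Their circumcentre is (1/6, 11/6) with r² = 1285/18.
The farthest remaining point E is at distance² 901/18 ≤ 1285/18.
r = √(1285/18) ≈ 8.449.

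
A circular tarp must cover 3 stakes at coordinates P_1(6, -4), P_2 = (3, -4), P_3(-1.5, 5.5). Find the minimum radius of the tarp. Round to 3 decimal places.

6.052

Side lengths²: P_1P_2² = 9, P_1P_3² = 146.5, P_2P_3² = 110.5.
Since P_1P_3² = 146.5 ≥ 110.5 + 9 = 119.5, the angle opposite P_1P_3 is not acute, so the smallest enclosing circle has P_1P_3 as diameter.
Centre = midpoint of P_1P_3 = (2.25, 0.75), r² = 146.5/4 = 36.625.
r = √(36.625) ≈ 6.052.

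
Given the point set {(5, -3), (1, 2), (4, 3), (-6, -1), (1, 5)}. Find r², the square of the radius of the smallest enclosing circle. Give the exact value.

33.203125

By Welzl's lemma the MEC is supported by two points (diametrically opposite) or three points (on a circumcircle).
The minimum enclosing circle is determined by three boundary points: (5, -3), (-6, -1), (1, 5).
Their circumcentre is (-0.25, -0.625) with r² = 33.203125.
The farthest remaining point (4, 3) is at distance² 31.203125 ≤ 33.203125.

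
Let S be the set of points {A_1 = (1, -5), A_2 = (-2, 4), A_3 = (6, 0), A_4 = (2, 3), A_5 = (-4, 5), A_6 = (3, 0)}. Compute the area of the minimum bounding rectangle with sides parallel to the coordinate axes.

x ranges over [-4, 6], width 10.
y ranges over [-5, 5], height 10.
Area = 10 × 10 = 100.

100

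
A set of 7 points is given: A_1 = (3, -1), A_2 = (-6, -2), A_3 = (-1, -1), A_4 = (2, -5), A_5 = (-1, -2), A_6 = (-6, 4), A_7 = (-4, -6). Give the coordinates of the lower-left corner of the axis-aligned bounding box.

x-range [-6, 3], y-range [-6, 4].
The lower-left corner is (-6, -6).

(-6, -6)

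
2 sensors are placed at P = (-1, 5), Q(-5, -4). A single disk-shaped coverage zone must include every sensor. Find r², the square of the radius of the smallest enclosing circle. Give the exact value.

24.25

The smallest circle enclosing two points has them as diameter endpoints.
Centre = midpoint = (-3, 0.5); r² = |PQ|²/4 = 97/4 = 24.25.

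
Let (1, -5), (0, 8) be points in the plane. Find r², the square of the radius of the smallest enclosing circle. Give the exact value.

42.5

The smallest circle enclosing two points has them as diameter endpoints.
Centre = midpoint = (0.5, 1.5); r² = |(1, -5)−(0, 8)|²/4 = 170/4 = 42.5.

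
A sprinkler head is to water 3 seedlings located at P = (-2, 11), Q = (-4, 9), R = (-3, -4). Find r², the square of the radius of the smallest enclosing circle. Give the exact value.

56.5

Side lengths²: PQ² = 8, PR² = 226, QR² = 170.
Since PR² = 226 ≥ 170 + 8 = 178, the angle opposite PR is not acute, so the smallest enclosing circle has PR as diameter.
Centre = midpoint of PR = (-2.5, 3.5), r² = 226/4 = 56.5.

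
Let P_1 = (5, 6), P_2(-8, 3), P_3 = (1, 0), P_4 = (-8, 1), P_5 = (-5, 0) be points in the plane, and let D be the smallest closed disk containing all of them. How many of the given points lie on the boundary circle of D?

A smallest enclosing disk is always determined by at most three of the input points on its boundary.
The farthest pair is P_1–P_4 with squared distance 194. The circle on this segment as diameter has centre (-1.5, 3.5) and r² = 194/4 = 48.5.
Check P_2: distance² to centre = 42.5 ≤ 48.5, so it lies inside.
All remaining points lie in this disk, and no smaller disk contains both endpoints, so this is the minimum enclosing circle.
The points at distance exactly r from the centre are P_1, P_4 — 2 points.

2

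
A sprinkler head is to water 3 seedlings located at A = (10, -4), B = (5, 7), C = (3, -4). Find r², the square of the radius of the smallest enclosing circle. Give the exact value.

Side lengths²: AB² = 146, AC² = 49, BC² = 125.
Since AB² = 146 < 125 + 49 = 174, the triangle is acute, so the smallest enclosing circle is the circumcircle.
Circumcentre = (6.5, 23/22), r² = 9125/242.

9125/242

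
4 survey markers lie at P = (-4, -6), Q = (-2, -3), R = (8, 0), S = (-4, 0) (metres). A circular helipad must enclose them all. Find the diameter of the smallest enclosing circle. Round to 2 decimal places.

The farthest pair is P–R with squared distance 180. The circle on this segment as diameter has centre (2, -3) and r² = 180/4 = 45.
Check Q: distance² to centre = 16 ≤ 45, so it lies inside.
All remaining points lie in this disk, and no smaller disk contains both endpoints, so this is the minimum enclosing circle.
Diameter = 2r = 2√45 ≈ 13.42.

13.42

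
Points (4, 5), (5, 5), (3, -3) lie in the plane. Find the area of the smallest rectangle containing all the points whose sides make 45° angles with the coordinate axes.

In coordinates u = x + y, v = x − y the rectangle is axis-aligned; the map (x,y)→(u,v) scales areas by 2.
u-values: 9, 10, 0; range = 10 − 0 = 10.
v-values: -1, 0, 6; range = 6 − (-1) = 7.
Area = (10 × 7) / 2 = 35.

35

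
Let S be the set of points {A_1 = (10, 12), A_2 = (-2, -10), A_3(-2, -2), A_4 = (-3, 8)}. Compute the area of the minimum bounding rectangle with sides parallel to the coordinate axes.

x ranges over [-3, 10], width 13.
y ranges over [-10, 12], height 22.
Area = 13 × 22 = 286.

286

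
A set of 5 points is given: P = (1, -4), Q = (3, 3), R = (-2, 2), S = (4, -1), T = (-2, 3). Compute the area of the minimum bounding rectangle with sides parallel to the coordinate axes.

x ranges over [-2, 4], width 6.
y ranges over [-4, 3], height 7.
Area = 6 × 7 = 42.

42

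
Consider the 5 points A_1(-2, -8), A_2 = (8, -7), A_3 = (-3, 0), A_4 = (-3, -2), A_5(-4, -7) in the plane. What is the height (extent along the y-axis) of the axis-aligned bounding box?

8

max y = 0, min y = -8, so height = 8.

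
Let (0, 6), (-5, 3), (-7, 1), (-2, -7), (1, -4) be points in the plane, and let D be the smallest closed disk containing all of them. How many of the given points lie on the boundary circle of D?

By Welzl's lemma the MEC is supported by two points (diametrically opposite) or three points (on a circumcircle).
The farthest pair is (0, 6)–(-2, -7) with squared distance 173. The circle on this segment as diameter has centre (-1, -0.5) and r² = 173/4 = 43.25.
Check (-5, 3): distance² to centre = 28.25 ≤ 43.25, so it lies inside.
All remaining points lie in this disk, and no smaller disk contains both endpoints, so this is the minimum enclosing circle.
The points at distance exactly r from the centre are (0, 6), (-2, -7) — 2 points.

2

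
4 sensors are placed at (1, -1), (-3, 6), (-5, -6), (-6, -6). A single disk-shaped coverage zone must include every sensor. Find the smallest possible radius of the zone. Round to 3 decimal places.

The minimum enclosing circle of a finite set is fixed by two of the points (as a diameter) or three (as a circumcircle).
The farthest pair is (-3, 6)–(-6, -6) with squared distance 153. The circle on this segment as diameter has centre (-4.5, 0) and r² = 153/4 = 38.25.
Check (1, -1): distance² to centre = 31.25 ≤ 38.25, so it lies inside.
All remaining points lie in this disk, and no smaller disk contains both endpoints, so this is the minimum enclosing circle.
r = √(38.25) ≈ 6.185.

6.185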